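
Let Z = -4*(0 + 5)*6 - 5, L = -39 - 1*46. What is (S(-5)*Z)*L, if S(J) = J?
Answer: -53125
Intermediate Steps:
L = -85 (L = -39 - 46 = -85)
Z = -125 (Z = -20*6 - 5 = -4*30 - 5 = -120 - 5 = -125)
(S(-5)*Z)*L = -5*(-125)*(-85) = 625*(-85) = -53125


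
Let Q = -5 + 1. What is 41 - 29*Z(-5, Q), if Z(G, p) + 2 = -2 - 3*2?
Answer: 331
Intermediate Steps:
Q = -4
Z(G, p) = -10 (Z(G, p) = -2 + (-2 - 3*2) = -2 + (-2 - 6) = -2 - 8 = -10)
41 - 29*Z(-5, Q) = 41 - 29*(-10) = 41 + 290 = 331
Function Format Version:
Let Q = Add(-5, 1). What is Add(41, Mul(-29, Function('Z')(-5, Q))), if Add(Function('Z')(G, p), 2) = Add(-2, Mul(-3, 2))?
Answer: 331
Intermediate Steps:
Q = -4
Function('Z')(G, p) = -10 (Function('Z')(G, p) = Add(-2, Add(-2, Mul(-3, 2))) = Add(-2, Add(-2, -6)) = Add(-2, -8) = -10)
Add(41, Mul(-29, Function('Z')(-5, Q))) = Add(41, Mul(-29, -10)) = Add(41, 290) = 331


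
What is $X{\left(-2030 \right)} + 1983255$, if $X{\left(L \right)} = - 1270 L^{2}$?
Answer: $-5231559745$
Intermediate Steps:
$X{\left(-2030 \right)} + 1983255 = - 1270 \left(-2030\right)^{2} + 1983255 = \left(-1270\right) 4120900 + 1983255 = -5233543000 + 1983255 = -5231559745$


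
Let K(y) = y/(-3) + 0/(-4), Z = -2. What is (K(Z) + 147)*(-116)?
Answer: -51388/3 ≈ -17129.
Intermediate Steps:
K(y) = -y/3 (K(y) = y*(-1/3) + 0*(-1/4) = -y/3 + 0 = -y/3)
(K(Z) + 147)*(-116) = (-1/3*(-2) + 147)*(-116) = (2/3 + 147)*(-116) = (443/3)*(-116) = -51388/3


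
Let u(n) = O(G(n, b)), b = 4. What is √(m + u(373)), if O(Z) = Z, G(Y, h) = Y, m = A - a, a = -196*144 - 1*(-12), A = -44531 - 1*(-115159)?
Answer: √99213 ≈ 314.98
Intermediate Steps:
A = 70628 (A = -44531 + 115159 = 70628)
a = -28212 (a = -28224 + 12 = -28212)
m = 98840 (m = 70628 - 1*(-28212) = 70628 + 28212 = 98840)
u(n) = n
√(m + u(373)) = √(98840 + 373) = √99213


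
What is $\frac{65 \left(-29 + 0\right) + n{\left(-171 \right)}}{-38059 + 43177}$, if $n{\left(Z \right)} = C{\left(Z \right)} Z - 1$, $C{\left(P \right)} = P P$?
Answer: $- \frac{5002097}{5118} \approx -977.35$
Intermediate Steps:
$C{\left(P \right)} = P^{2}$
$n{\left(Z \right)} = -1 + Z^{3}$ ($n{\left(Z \right)} = Z^{2} Z - 1 = Z^{3} - 1 = -1 + Z^{3}$)
$\frac{65 \left(-29 + 0\right) + n{\left(-171 \right)}}{-38059 + 43177} = \frac{65 \left(-29 + 0\right) + \left(-1 + \left(-171\right)^{3}\right)}{-38059 + 43177} = \frac{65 \left(-29\right) - 5000212}{5118} = \left(-1885 - 5000212\right) \frac{1}{5118} = \left(-5002097\right) \frac{1}{5118} = - \frac{5002097}{5118}$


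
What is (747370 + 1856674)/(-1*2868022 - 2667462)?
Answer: -651011/1383871 ≈ -0.47043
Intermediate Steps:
(747370 + 1856674)/(-1*2868022 - 2667462) = 2604044/(-2868022 - 2667462) = 2604044/(-5535484) = 2604044*(-1/5535484) = -651011/1383871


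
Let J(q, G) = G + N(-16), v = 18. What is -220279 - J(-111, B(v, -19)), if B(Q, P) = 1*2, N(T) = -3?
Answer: -220278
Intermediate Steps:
B(Q, P) = 2
J(q, G) = -3 + G (J(q, G) = G - 3 = -3 + G)
-220279 - J(-111, B(v, -19)) = -220279 - (-3 + 2) = -220279 - 1*(-1) = -220279 + 1 = -220278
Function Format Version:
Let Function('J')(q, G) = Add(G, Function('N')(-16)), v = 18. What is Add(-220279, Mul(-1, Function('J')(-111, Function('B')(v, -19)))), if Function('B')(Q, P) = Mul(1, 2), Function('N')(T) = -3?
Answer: -220278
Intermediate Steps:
Function('B')(Q, P) = 2
Function('J')(q, G) = Add(-3, G) (Function('J')(q, G) = Add(G, -3) = Add(-3, G))
Add(-220279, Mul(-1, Function('J')(-111, Function('B')(v, -19)))) = Add(-220279, Mul(-1, Add(-3, 2))) = Add(-220279, Mul(-1, -1)) = Add(-220279, 1) = -220278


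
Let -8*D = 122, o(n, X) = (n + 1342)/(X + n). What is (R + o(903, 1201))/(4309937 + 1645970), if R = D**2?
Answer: 983113/25062456656 ≈ 3.9226e-5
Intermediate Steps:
o(n, X) = (1342 + n)/(X + n)
D = -61/4 (D = -1/8*122 = -61/4 ≈ -15.250)
R = 3721/16 (R = (-61/4)**2 = 3721/16 ≈ 232.56)
(R + o(903, 1201))/(4309937 + 1645970) = (3721/16 + (1342 + 903)/(1201 + 903))/(4309937 + 1645970) = (3721/16 + 2245/2104)/5955907 = (3721/16 + (1/2104)*2245)*(1/5955907) = (3721/16 + 2245/2104)*(1/5955907) = (983113/4208)*(1/5955907) = 983113/25062456656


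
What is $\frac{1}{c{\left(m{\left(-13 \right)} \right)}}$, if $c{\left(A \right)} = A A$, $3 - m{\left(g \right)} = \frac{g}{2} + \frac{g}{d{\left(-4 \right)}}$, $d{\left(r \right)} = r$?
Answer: $\frac{16}{625} \approx 0.0256$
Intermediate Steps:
$m{\left(g \right)} = 3 - \frac{g}{4}$ ($m{\left(g \right)} = 3 - \left(\frac{g}{2} + \frac{g}{-4}\right) = 3 - \left(g \frac{1}{2} + g \left(- \frac{1}{4}\right)\right) = 3 - \left(\frac{g}{2} - \frac{g}{4}\right) = 3 - \frac{g}{4}$)
$c{\left(A \right)} = A^{2}$
$\frac{1}{c{\left(m{\left(-13 \right)} \right)}} = \frac{1}{\left(3 - - \frac{13}{4}\right)^{2}} = \frac{1}{\left(3 + \frac{13}{4}\right)^{2}} = \frac{1}{\left(\frac{25}{4}\right)^{2}} = \frac{1}{\frac{625}{16}} = \frac{16}{625}$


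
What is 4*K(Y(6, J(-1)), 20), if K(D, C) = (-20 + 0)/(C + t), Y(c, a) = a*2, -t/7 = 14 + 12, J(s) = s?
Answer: 40/81 ≈ 0.49383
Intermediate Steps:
t = -182 (t = -7*(14 + 12) = -7*26 = -182)
Y(c, a) = 2*a
K(D, C) = -20/(-182 + C) (K(D, C) = (-20 + 0)/(C - 182) = -20/(-182 + C))
4*K(Y(6, J(-1)), 20) = 4*(-20/(-182 + 20)) = 4*(-20/(-162)) = 4*(-20*(-1/162)) = 4*(10/81) = 40/81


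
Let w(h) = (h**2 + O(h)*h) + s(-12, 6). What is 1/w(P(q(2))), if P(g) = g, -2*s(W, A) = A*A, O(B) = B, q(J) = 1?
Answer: -1/16 ≈ -0.062500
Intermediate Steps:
s(W, A) = -A**2/2 (s(W, A) = -A*A/2 = -A**2/2)
w(h) = -18 + 2*h**2 (w(h) = (h**2 + h*h) - 1/2*6**2 = (h**2 + h**2) - 1/2*36 = 2*h**2 - 18 = -18 + 2*h**2)
1/w(P(q(2))) = 1/(-18 + 2*1**2) = 1/(-18 + 2*1) = 1/(-18 + 2) = 1/(-16) = -1/16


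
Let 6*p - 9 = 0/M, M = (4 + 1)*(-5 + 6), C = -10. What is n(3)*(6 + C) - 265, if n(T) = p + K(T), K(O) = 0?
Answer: -271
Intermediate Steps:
M = 5 (M = 5*1 = 5)
p = 3/2 (p = 3/2 + (0/5)/6 = 3/2 + (0*(⅕))/6 = 3/2 + (⅙)*0 = 3/2 + 0 = 3/2 ≈ 1.5000)
n(T) = 3/2 (n(T) = 3/2 + 0 = 3/2)
n(3)*(6 + C) - 265 = 3*(6 - 10)/2 - 265 = (3/2)*(-4) - 265 = -6 - 265 = -271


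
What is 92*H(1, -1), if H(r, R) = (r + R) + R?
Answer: -92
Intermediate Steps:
H(r, R) = r + 2*R (H(r, R) = (R + r) + R = r + 2*R)
92*H(1, -1) = 92*(1 + 2*(-1)) = 92*(1 - 2) = 92*(-1) = -92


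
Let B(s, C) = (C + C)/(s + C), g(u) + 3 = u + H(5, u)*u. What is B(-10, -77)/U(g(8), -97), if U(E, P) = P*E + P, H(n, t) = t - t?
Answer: -77/25317 ≈ -0.0030414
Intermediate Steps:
H(n, t) = 0
g(u) = -3 + u (g(u) = -3 + (u + 0*u) = -3 + (u + 0) = -3 + u)
U(E, P) = P + E*P (U(E, P) = E*P + P = P + E*P)
B(s, C) = 2*C/(C + s) (B(s, C) = (2*C)/(C + s) = 2*C/(C + s))
B(-10, -77)/U(g(8), -97) = (2*(-77)/(-77 - 10))/((-97*(1 + (-3 + 8)))) = (2*(-77)/(-87))/((-97*(1 + 5))) = (2*(-77)*(-1/87))/((-97*6)) = (154/87)/(-582) = (154/87)*(-1/582) = -77/25317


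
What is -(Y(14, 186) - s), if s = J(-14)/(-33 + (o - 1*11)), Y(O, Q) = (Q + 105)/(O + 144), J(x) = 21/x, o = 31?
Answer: -1773/1027 ≈ -1.7264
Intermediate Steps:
Y(O, Q) = (105 + Q)/(144 + O)
s = 3/26 (s = (21/(-14))/(-33 + (31 - 1*11)) = (21*(-1/14))/(-33 + (31 - 11)) = -3/(2*(-33 + 20)) = -3/2/(-13) = -3/2*(-1/13) = 3/26 ≈ 0.11538)
-(Y(14, 186) - s) = -((105 + 186)/(144 + 14) - 1*3/26) = -(291/158 - 3/26) = -1*1773/1027 = -1773/1027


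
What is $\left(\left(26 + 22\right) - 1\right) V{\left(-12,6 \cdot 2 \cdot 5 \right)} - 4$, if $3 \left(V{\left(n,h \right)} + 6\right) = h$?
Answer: $654$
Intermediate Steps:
$V{\left(n,h \right)} = -6 + \frac{h}{3}$
$\left(\left(26 + 22\right) - 1\right) V{\left(-12,6 \cdot 2 \cdot 5 \right)} - 4 = \left(\left(26 + 22\right) - 1\right) \left(-6 + \frac{6 \cdot 2 \cdot 5}{3}\right) - 4 = \left(48 - 1\right) \left(-6 + \frac{12 \cdot 5}{3}\right) - 4 = 47 \left(-6 + \frac{1}{3} \cdot 60\right) - 4 = 47 \left(-6 + 20\right) - 4 = 47 \cdot 14 - 4 = 658 - 4 = 654$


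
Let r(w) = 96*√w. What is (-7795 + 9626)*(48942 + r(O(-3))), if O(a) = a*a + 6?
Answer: 89612802 + 175776*√15 ≈ 9.0294e+7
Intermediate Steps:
O(a) = 6 + a² (O(a) = a² + 6 = 6 + a²)
(-7795 + 9626)*(48942 + r(O(-3))) = (-7795 + 9626)*(48942 + 96*√(6 + (-3)²)) = 1831*(48942 + 96*√(6 + 9)) = 1831*(48942 + 96*√15) = 89612802 + 175776*√15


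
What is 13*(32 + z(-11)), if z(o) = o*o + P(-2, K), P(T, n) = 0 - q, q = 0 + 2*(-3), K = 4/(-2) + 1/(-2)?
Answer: 2067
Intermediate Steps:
K = -5/2 (K = 4*(-½) + 1*(-½) = -2 - ½ = -5/2 ≈ -2.5000)
q = -6 (q = 0 - 6 = -6)
P(T, n) = 6 (P(T, n) = 0 - 1*(-6) = 0 + 6 = 6)
z(o) = 6 + o² (z(o) = o*o + 6 = o² + 6 = 6 + o²)
13*(32 + z(-11)) = 13*(32 + (6 + (-11)²)) = 13*(32 + (6 + 121)) = 13*(32 + 127) = 13*159 = 2067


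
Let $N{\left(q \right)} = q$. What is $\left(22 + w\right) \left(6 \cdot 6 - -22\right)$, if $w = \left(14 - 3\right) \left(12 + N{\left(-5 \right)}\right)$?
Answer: $5742$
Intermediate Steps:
$w = 77$ ($w = \left(14 - 3\right) \left(12 - 5\right) = 11 \cdot 7 = 77$)
$\left(22 + w\right) \left(6 \cdot 6 - -22\right) = \left(22 + 77\right) \left(6 \cdot 6 - -22\right) = 99 \left(36 + 22\right) = 99 \cdot 58 = 5742$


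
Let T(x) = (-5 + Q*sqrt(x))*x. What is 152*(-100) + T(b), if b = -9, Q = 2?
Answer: -15155 - 54*I ≈ -15155.0 - 54.0*I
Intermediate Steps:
T(x) = x*(-5 + 2*sqrt(x)) (T(x) = (-5 + 2*sqrt(x))*x = x*(-5 + 2*sqrt(x)))
152*(-100) + T(b) = 152*(-100) + (-5*(-9) + 2*(-9)**(3/2)) = -15200 + (45 + 2*(-27*I)) = -15200 + (45 - 54*I) = -15155 - 54*I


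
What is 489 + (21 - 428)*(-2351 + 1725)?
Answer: 255271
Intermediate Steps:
489 + (21 - 428)*(-2351 + 1725) = 489 - 407*(-626) = 489 + 254782 = 255271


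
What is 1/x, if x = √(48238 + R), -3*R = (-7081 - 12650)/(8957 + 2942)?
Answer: √6829913423561/573990539 ≈ 0.0045531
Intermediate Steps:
R = 6577/11899 (R = -(-7081 - 12650)/(3*(8957 + 2942)) = -(-6577)/11899 = -⅓*(-19731/11899) = 6577/11899 ≈ 0.55274)
x = √6829913423561/11899 (x = √(48238 + 6577/11899) = √(573990539/11899) = √6829913423561/11899 ≈ 219.63)
1/x = 1/(√6829913423561/11899) = √6829913423561/573990539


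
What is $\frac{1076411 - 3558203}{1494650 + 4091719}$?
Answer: $- \frac{827264}{1862123} \approx -0.44426$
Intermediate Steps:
$\frac{1076411 - 3558203}{1494650 + 4091719} = - \frac{2481792}{5586369} = \left(-2481792\right) \frac{1}{5586369} = - \frac{827264}{1862123}$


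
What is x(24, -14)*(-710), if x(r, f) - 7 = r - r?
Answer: -4970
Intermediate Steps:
x(r, f) = 7 (x(r, f) = 7 + (r - r) = 7 + 0 = 7)
x(24, -14)*(-710) = 7*(-710) = -4970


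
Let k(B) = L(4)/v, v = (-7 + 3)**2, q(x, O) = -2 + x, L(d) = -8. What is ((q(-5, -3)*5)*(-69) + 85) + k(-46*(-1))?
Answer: 4999/2 ≈ 2499.5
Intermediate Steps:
v = 16 (v = (-4)**2 = 16)
k(B) = -1/2 (k(B) = -8/16 = -8*1/16 = -1/2)
((q(-5, -3)*5)*(-69) + 85) + k(-46*(-1)) = (((-2 - 5)*5)*(-69) + 85) - 1/2 = (-7*5*(-69) + 85) - 1/2 = (-35*(-69) + 85) - 1/2 = (2415 + 85) - 1/2 = 2500 - 1/2 = 4999/2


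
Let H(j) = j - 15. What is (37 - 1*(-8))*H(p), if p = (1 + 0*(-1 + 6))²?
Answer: -630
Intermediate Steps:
p = 1 (p = (1 + 0*5)² = (1 + 0)² = 1² = 1)
H(j) = -15 + j
(37 - 1*(-8))*H(p) = (37 - 1*(-8))*(-15 + 1) = (37 + 8)*(-14) = 45*(-14) = -630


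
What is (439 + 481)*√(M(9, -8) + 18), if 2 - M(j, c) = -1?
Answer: 920*√21 ≈ 4216.0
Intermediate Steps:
M(j, c) = 3 (M(j, c) = 2 - 1*(-1) = 2 + 1 = 3)
(439 + 481)*√(M(9, -8) + 18) = (439 + 481)*√(3 + 18) = 920*√21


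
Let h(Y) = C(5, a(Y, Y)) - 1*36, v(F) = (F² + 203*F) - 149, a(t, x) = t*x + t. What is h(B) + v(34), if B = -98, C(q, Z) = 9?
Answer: 7882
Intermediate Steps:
a(t, x) = t + t*x
v(F) = -149 + F² + 203*F
h(Y) = -27 (h(Y) = 9 - 1*36 = 9 - 36 = -27)
h(B) + v(34) = -27 + (-149 + 34² + 203*34) = -27 + (-149 + 1156 + 6902) = -27 + 7909 = 7882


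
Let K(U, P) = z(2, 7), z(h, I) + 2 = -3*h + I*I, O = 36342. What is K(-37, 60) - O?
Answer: -36301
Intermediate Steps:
z(h, I) = -2 + I² - 3*h (z(h, I) = -2 + (-3*h + I*I) = -2 + (-3*h + I²) = -2 + (I² - 3*h) = -2 + I² - 3*h)
K(U, P) = 41 (K(U, P) = -2 + 7² - 3*2 = -2 + 49 - 6 = 41)
K(-37, 60) - O = 41 - 1*36342 = 41 - 36342 = -36301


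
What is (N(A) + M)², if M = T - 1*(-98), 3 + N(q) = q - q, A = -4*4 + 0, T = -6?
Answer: 7921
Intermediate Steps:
A = -16 (A = -16 + 0 = -16)
N(q) = -3 (N(q) = -3 + (q - q) = -3 + 0 = -3)
M = 92 (M = -6 - 1*(-98) = -6 + 98 = 92)
(N(A) + M)² = (-3 + 92)² = 89² = 7921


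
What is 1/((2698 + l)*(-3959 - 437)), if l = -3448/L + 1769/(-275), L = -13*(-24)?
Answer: -10725/126378555464 ≈ -8.4864e-8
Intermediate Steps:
L = 312
l = -187516/10725 (l = -3448/312 + 1769/(-275) = -3448*1/312 + 1769*(-1/275) = -431/39 - 1769/275 = -187516/10725 ≈ -17.484)
1/((2698 + l)*(-3959 - 437)) = 1/((2698 - 187516/10725)*(-3959 - 437)) = 1/((28748534/10725)*(-4396)) = (10725/28748534)*(-1/4396) = -10725/126378555464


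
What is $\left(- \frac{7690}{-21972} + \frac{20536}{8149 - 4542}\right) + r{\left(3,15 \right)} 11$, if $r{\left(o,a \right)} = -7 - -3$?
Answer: $- \frac{1504088677}{39626502} \approx -37.957$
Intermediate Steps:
$r{\left(o,a \right)} = -4$ ($r{\left(o,a \right)} = -7 + 3 = -4$)
$\left(- \frac{7690}{-21972} + \frac{20536}{8149 - 4542}\right) + r{\left(3,15 \right)} 11 = \left(- \frac{7690}{-21972} + \frac{20536}{8149 - 4542}\right) - 44 = \left(\left(-7690\right) \left(- \frac{1}{21972}\right) + \frac{20536}{3607}\right) - 44 = \left(\frac{3845}{10986} + 20536 \cdot \frac{1}{3607}\right) - 44 = \left(\frac{3845}{10986} + \frac{20536}{3607}\right) - 44 = \frac{239477411}{39626502} - 44 = - \frac{1504088677}{39626502}$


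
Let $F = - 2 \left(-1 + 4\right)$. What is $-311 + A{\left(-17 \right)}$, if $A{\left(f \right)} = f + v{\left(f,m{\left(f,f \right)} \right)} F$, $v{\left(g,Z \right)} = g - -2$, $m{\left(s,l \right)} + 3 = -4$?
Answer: $-238$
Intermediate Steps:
$m{\left(s,l \right)} = -7$ ($m{\left(s,l \right)} = -3 - 4 = -7$)
$F = -6$ ($F = \left(-2\right) 3 = -6$)
$v{\left(g,Z \right)} = 2 + g$ ($v{\left(g,Z \right)} = g + 2 = 2 + g$)
$A{\left(f \right)} = -12 - 5 f$ ($A{\left(f \right)} = f + \left(2 + f\right) \left(-6\right) = f - \left(12 + 6 f\right) = -12 - 5 f$)
$-311 + A{\left(-17 \right)} = -311 - -73 = -311 + \left(-12 + 85\right) = -311 + 73 = -238$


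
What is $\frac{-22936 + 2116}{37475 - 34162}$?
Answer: $- \frac{20820}{3313} \approx -6.2843$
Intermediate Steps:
$\frac{-22936 + 2116}{37475 - 34162} = - \frac{20820}{3313}$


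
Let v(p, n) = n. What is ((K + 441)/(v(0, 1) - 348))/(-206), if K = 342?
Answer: 783/71482 ≈ 0.010954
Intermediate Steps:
((K + 441)/(v(0, 1) - 348))/(-206) = ((342 + 441)/(1 - 348))/(-206) = (783/(-347))*(-1/206) = (783*(-1/347))*(-1/206) = -783/347*(-1/206) = 783/71482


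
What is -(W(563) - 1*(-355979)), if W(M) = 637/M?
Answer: -200416814/563 ≈ -3.5598e+5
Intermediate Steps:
-(W(563) - 1*(-355979)) = -(637/563 - 1*(-355979)) = -(637*(1/563) + 355979) = -(637/563 + 355979) = -1*200416814/563 = -200416814/563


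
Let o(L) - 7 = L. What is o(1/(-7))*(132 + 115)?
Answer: 11856/7 ≈ 1693.7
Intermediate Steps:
o(L) = 7 + L
o(1/(-7))*(132 + 115) = (7 + 1/(-7))*(132 + 115) = (7 - ⅐)*247 = (48/7)*247 = 11856/7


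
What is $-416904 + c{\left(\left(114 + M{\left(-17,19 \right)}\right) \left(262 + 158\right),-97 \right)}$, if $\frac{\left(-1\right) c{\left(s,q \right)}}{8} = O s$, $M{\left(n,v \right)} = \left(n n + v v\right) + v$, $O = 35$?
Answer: $-92497704$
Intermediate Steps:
$M{\left(n,v \right)} = v + n^{2} + v^{2}$ ($M{\left(n,v \right)} = \left(n^{2} + v^{2}\right) + v = v + n^{2} + v^{2}$)
$c{\left(s,q \right)} = - 280 s$ ($c{\left(s,q \right)} = - 8 \cdot 35 s = - 280 s$)
$-416904 + c{\left(\left(114 + M{\left(-17,19 \right)}\right) \left(262 + 158\right),-97 \right)} = -416904 - 280 \left(114 + \left(19 + \left(-17\right)^{2} + 19^{2}\right)\right) \left(262 + 158\right) = -416904 - 280 \left(114 + \left(19 + 289 + 361\right)\right) 420 = -416904 - 280 \left(114 + 669\right) 420 = -416904 - 280 \cdot 783 \cdot 420 = -416904 - 92080800 = -92497704$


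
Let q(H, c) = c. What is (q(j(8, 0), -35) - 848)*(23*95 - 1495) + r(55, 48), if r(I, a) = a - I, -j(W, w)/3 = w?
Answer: -609277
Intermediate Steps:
j(W, w) = -3*w
(q(j(8, 0), -35) - 848)*(23*95 - 1495) + r(55, 48) = (-35 - 848)*(23*95 - 1495) + (48 - 1*55) = -883*(2185 - 1495) + (48 - 55) = -883*690 - 7 = -609270 - 7 = -609277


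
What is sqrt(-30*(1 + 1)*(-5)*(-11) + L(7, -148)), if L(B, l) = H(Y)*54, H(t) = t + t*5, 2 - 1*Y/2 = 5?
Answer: 2*I*sqrt(1311) ≈ 72.416*I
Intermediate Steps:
Y = -6 (Y = 4 - 2*5 = 4 - 10 = -6)
H(t) = 6*t (H(t) = t + 5*t = 6*t)
L(B, l) = -1944 (L(B, l) = (6*(-6))*54 = -36*54 = -1944)
sqrt(-30*(1 + 1)*(-5)*(-11) + L(7, -148)) = sqrt(-30*(1 + 1)*(-5)*(-11) - 1944) = sqrt(-60*(-5)*(-11) - 1944) = sqrt(-30*(-10)*(-11) - 1944) = sqrt(300*(-11) - 1944) = sqrt(-3300 - 1944) = sqrt(-5244) = 2*I*sqrt(1311)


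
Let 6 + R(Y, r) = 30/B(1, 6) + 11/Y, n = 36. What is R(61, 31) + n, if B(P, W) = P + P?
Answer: 2756/61 ≈ 45.180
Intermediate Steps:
B(P, W) = 2*P
R(Y, r) = 9 + 11/Y (R(Y, r) = -6 + (30/((2*1)) + 11/Y) = -6 + (30/2 + 11/Y) = -6 + (30*(1/2) + 11/Y) = -6 + (15 + 11/Y) = 9 + 11/Y)
R(61, 31) + n = (9 + 11/61) + 36 = 560/61 + 36 = 2756/61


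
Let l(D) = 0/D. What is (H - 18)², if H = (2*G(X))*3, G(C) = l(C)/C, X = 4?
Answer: 324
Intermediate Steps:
l(D) = 0
G(C) = 0 (G(C) = 0/C = 0)
H = 0 (H = (2*0)*3 = 0*3 = 0)
(H - 18)² = (0 - 18)² = (-18)² = 324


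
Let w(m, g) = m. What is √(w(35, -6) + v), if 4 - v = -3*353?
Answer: 3*√122 ≈ 33.136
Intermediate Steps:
v = 1063 (v = 4 - (-3)*353 = 4 - 1*(-1059) = 4 + 1059 = 1063)
√(w(35, -6) + v) = √(35 + 1063) = √1098 = 3*√122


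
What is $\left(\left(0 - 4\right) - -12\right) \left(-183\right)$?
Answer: $-1464$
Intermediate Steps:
$\left(\left(0 - 4\right) - -12\right) \left(-183\right) = \left(-4 + 12\right) \left(-183\right) = 8 \left(-183\right) = -1464$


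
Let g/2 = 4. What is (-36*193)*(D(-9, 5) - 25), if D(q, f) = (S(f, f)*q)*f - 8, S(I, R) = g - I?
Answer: 1167264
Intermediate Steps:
g = 8 (g = 2*4 = 8)
S(I, R) = 8 - I
D(q, f) = -8 + f*q*(8 - f) (D(q, f) = ((8 - f)*q)*f - 8 = (q*(8 - f))*f - 8 = f*q*(8 - f) - 8 = -8 + f*q*(8 - f))
(-36*193)*(D(-9, 5) - 25) = (-36*193)*((-8 - 1*5*(-9)*(-8 + 5)) - 25) = -6948*((-8 - 1*5*(-9)*(-3)) - 25) = -6948*((-8 - 135) - 25) = -6948*(-143 - 25) = -6948*(-168) = 1167264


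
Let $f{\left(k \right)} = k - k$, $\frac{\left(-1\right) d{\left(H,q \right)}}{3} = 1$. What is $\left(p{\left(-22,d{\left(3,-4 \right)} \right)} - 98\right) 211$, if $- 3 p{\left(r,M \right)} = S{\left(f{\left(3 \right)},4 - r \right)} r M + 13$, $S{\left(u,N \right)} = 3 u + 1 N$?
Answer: $- \frac{426853}{3} \approx -1.4228 \cdot 10^{5}$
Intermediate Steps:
$d{\left(H,q \right)} = -3$ ($d{\left(H,q \right)} = \left(-3\right) 1 = -3$)
$f{\left(k \right)} = 0$
$S{\left(u,N \right)} = N + 3 u$ ($S{\left(u,N \right)} = 3 u + N = N + 3 u$)
$p{\left(r,M \right)} = - \frac{13}{3} - \frac{M r \left(4 - r\right)}{3}$ ($p{\left(r,M \right)} = - \frac{\left(\left(4 - r\right) + 3 \cdot 0\right) r M + 13}{3} = - \frac{\left(\left(4 - r\right) + 0\right) r M + 13}{3} = - \frac{\left(4 - r\right) r M + 13}{3} = - \frac{r \left(4 - r\right) M + 13}{3} = - \frac{M r \left(4 - r\right) + 13}{3} = - \frac{13 + M r \left(4 - r\right)}{3} = - \frac{13}{3} - \frac{M r \left(4 - r\right)}{3}$)
$\left(p{\left(-22,d{\left(3,-4 \right)} \right)} - 98\right) 211 = \left(\left(- \frac{13}{3} + \frac{1}{3} \left(-3\right) \left(-22\right) \left(-4 - 22\right)\right) - 98\right) 211 = \left(\left(- \frac{13}{3} + \frac{1}{3} \left(-3\right) \left(-22\right) \left(-26\right)\right) - 98\right) 211 = \left(\left(- \frac{13}{3} - 572\right) - 98\right) 211 = \left(- \frac{1729}{3} - 98\right) 211 = \left(- \frac{2023}{3}\right) 211 = - \frac{426853}{3}$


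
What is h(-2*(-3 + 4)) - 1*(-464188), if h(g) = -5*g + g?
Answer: 464196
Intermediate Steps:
h(g) = -4*g
h(-2*(-3 + 4)) - 1*(-464188) = -(-8)*(-3 + 4) - 1*(-464188) = -(-8) + 464188 = -4*(-2) + 464188 = 8 + 464188 = 464196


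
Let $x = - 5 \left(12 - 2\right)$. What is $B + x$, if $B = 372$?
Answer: $322$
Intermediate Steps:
$x = -50$ ($x = \left(-5\right) 10 = -50$)
$B + x = 372 - 50 = 322$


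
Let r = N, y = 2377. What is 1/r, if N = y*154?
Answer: 1/366058 ≈ 2.7318e-6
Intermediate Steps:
N = 366058 (N = 2377*154 = 366058)
r = 366058
1/r = 1/366058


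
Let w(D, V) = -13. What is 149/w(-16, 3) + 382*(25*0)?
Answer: -149/13 ≈ -11.462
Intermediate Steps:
149/w(-16, 3) + 382*(25*0) = 149/(-13) + 382*(25*0) = 149*(-1/13) + 382*0 = -149/13 + 0 = -149/13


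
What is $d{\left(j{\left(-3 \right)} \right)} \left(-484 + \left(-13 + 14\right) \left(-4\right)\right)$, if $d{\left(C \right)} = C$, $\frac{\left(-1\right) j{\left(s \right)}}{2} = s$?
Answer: $-2928$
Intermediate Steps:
$j{\left(s \right)} = - 2 s$
$d{\left(j{\left(-3 \right)} \right)} \left(-484 + \left(-13 + 14\right) \left(-4\right)\right) = \left(-2\right) \left(-3\right) \left(-484 + \left(-13 + 14\right) \left(-4\right)\right) = 6 \left(-484 + 1 \left(-4\right)\right) = 6 \left(-484 - 4\right) = 6 \left(-488\right) = -2928$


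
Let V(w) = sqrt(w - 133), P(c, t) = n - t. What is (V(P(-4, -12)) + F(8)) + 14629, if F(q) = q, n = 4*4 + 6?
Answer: 14637 + 3*I*sqrt(11) ≈ 14637.0 + 9.9499*I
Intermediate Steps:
n = 22 (n = 16 + 6 = 22)
P(c, t) = 22 - t
V(w) = sqrt(-133 + w)
(V(P(-4, -12)) + F(8)) + 14629 = (sqrt(-133 + (22 - 1*(-12))) + 8) + 14629 = (sqrt(-133 + (22 + 12)) + 8) + 14629 = (sqrt(-133 + 34) + 8) + 14629 = (sqrt(-99) + 8) + 14629 = (3*I*sqrt(11) + 8) + 14629 = (8 + 3*I*sqrt(11)) + 14629 = 14637 + 3*I*sqrt(11)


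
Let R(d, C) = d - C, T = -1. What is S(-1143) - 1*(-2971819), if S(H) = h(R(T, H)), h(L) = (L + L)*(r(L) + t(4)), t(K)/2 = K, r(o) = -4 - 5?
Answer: 2969535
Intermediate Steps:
r(o) = -9
t(K) = 2*K
h(L) = -2*L (h(L) = (L + L)*(-9 + 2*4) = (2*L)*(-9 + 8) = (2*L)*(-1) = -2*L)
S(H) = 2 + 2*H (S(H) = -2*(-1 - H) = 2 + 2*H)
S(-1143) - 1*(-2971819) = (2 + 2*(-1143)) - 1*(-2971819) = (2 - 2286) + 2971819 = -2284 + 2971819 = 2969535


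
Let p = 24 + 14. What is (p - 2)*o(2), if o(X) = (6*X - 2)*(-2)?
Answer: -720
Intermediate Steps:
p = 38
o(X) = 4 - 12*X (o(X) = (-2 + 6*X)*(-2) = 4 - 12*X)
(p - 2)*o(2) = (38 - 2)*(4 - 12*2) = 36*(4 - 24) = 36*(-20) = -720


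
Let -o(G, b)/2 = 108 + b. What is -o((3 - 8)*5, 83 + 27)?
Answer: 436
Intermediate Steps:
o(G, b) = -216 - 2*b (o(G, b) = -2*(108 + b) = -216 - 2*b)
-o((3 - 8)*5, 83 + 27) = -(-216 - 2*(83 + 27)) = -(-216 - 2*110) = -(-216 - 220) = -1*(-436) = 436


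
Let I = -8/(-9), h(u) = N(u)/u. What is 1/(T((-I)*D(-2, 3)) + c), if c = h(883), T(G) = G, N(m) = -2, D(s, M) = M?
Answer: -2649/7070 ≈ -0.37468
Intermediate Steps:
h(u) = -2/u
I = 8/9 (I = -8*(-⅑) = 8/9 ≈ 0.88889)
c = -2/883 ≈ -0.0022650
1/(T((-I)*D(-2, 3)) + c) = 1/(-1*8/9*3 - 2/883) = 1/(-8/9*3 - 2/883) = 1/(-8/3 - 2/883) = 1/(-7070/2649) = -2649/7070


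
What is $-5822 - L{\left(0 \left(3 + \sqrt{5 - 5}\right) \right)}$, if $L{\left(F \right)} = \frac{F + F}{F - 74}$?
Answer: $-5822$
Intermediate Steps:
$L{\left(F \right)} = \frac{2 F}{-74 + F}$
$-5822 - L{\left(0 \left(3 + \sqrt{5 - 5}\right) \right)} = -5822 - \frac{2 \cdot 0 \left(3 + \sqrt{5 - 5}\right)}{-74 + 0 \left(3 + \sqrt{5 - 5}\right)} = -5822 - \frac{2 \cdot 0 \left(3 + \sqrt{0}\right)}{-74 + 0 \left(3 + \sqrt{0}\right)} = -5822 - \frac{2 \cdot 0 \left(3 + 0\right)}{-74 + 0 \left(3 + 0\right)} = -5822 - \frac{2 \cdot 0 \cdot 3}{-74 + 0 \cdot 3} = -5822 - 2 \cdot 0 \frac{1}{-74 + 0} = -5822 - 2 \cdot 0 \frac{1}{-74} = -5822 - 2 \cdot 0 \left(- \frac{1}{74}\right) = -5822 - 0 = -5822 + 0 = -5822$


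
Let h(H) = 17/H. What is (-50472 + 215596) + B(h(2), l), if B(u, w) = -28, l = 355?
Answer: 165096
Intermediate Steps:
(-50472 + 215596) + B(h(2), l) = (-50472 + 215596) - 28 = 165124 - 28 = 165096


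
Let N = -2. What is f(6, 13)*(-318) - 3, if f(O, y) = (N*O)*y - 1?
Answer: 49923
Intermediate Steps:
f(O, y) = -1 - 2*O*y (f(O, y) = (-2*O)*y - 1 = -2*O*y - 1 = -1 - 2*O*y)
f(6, 13)*(-318) - 3 = (-1 - 2*6*13)*(-318) - 3 = (-1 - 156)*(-318) - 3 = -157*(-318) - 3 = 49926 - 3 = 49923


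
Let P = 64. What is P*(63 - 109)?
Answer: -2944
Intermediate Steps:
P*(63 - 109) = 64*(63 - 109) = 64*(-46) = -2944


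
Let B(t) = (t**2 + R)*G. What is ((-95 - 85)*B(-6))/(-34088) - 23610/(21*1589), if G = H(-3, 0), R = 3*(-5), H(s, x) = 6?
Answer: -2000365/47395103 ≈ -0.042206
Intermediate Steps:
R = -15
G = 6
B(t) = -90 + 6*t**2 (B(t) = (t**2 - 15)*6 = (-15 + t**2)*6 = -90 + 6*t**2)
((-95 - 85)*B(-6))/(-34088) - 23610/(21*1589) = ((-95 - 85)*(-90 + 6*(-6)**2))/(-34088) - 23610/(21*1589) = -180*(-90 + 6*36)*(-1/34088) - 23610/33369 = -180*(-90 + 216)*(-1/34088) - 23610*1/33369 = -180*126*(-1/34088) - 7870/11123 = -22680*(-1/34088) - 7870/11123 = 2835/4261 - 7870/11123 = -2000365/47395103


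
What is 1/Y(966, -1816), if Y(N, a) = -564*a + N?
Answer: 1/1025190 ≈ 9.7543e-7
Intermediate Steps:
Y(N, a) = N - 564*a
1/Y(966, -1816) = 1/(966 - 564*(-1816)) = 1/(966 + 1024224) = 1/1025190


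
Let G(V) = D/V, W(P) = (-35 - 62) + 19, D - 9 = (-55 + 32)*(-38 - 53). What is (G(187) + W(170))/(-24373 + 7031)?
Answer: 6242/1621477 ≈ 0.0038496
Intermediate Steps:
D = 2102 (D = 9 + (-55 + 32)*(-38 - 53) = 9 - 23*(-91) = 9 + 2093 = 2102)
W(P) = -78 (W(P) = -97 + 19 = -78)
G(V) = 2102/V
(G(187) + W(170))/(-24373 + 7031) = (2102/187 - 78)/(-24373 + 7031) = (2102*(1/187) - 78)/(-17342) = (2102/187 - 78)*(-1/17342) = -12484/187*(-1/17342) = 6242/1621477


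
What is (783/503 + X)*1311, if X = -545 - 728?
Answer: -838431696/503 ≈ -1.6669e+6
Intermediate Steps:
X = -1273
(783/503 + X)*1311 = (783/503 - 1273)*1311 = -639536/503*1311 = -838431696/503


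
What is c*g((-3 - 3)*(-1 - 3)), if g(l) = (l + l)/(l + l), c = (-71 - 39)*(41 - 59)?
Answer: 1980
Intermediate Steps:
c = 1980 (c = -110*(-18) = 1980)
g(l) = 1 (g(l) = (2*l)/((2*l)) = (2*l)*(1/(2*l)) = 1)
c*g((-3 - 3)*(-1 - 3)) = 1980*1 = 1980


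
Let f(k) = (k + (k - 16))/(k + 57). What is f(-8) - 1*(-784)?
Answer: 38384/49 ≈ 783.35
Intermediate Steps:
f(k) = (-16 + 2*k)/(57 + k) (f(k) = (k + (-16 + k))/(57 + k) = (-16 + 2*k)/(57 + k))
f(-8) - 1*(-784) = 2*(-8 - 8)/(57 - 8) - 1*(-784) = 2*(-16)/49 + 784 = 2*(1/49)*(-16) + 784 = -32/49 + 784 = 38384/49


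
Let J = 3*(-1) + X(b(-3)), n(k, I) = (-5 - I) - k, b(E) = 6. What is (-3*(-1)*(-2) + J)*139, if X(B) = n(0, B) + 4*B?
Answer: 556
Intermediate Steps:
n(k, I) = -5 - I - k
X(B) = -5 + 3*B (X(B) = (-5 - B - 1*0) + 4*B = (-5 - B + 0) + 4*B = (-5 - B) + 4*B = -5 + 3*B)
J = 10 (J = 3*(-1) + (-5 + 3*6) = -3 + (-5 + 18) = -3 + 13 = 10)
(-3*(-1)*(-2) + J)*139 = (-3*(-1)*(-2) + 10)*139 = (3*(-2) + 10)*139 = (-6 + 10)*139 = 4*139 = 556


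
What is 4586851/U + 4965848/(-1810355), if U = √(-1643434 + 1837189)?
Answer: -4965848/1810355 + 4586851*√193755/193755 ≈ 10418.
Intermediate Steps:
U = √193755 ≈ 440.18
4586851/U + 4965848/(-1810355) = 4586851/(√193755) + 4965848/(-1810355) = 4586851*(√193755/193755) + 4965848*(-1/1810355) = 4586851*√193755/193755 - 4965848/1810355 = -4965848/1810355 + 4586851*√193755/193755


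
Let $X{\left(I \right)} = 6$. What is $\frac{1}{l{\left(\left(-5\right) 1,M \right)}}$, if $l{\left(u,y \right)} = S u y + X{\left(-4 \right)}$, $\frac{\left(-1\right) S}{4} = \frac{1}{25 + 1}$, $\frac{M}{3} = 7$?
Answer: $\frac{13}{288} \approx 0.045139$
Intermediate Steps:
$M = 21$ ($M = 3 \cdot 7 = 21$)
$S = - \frac{2}{13}$ ($S = - \frac{4}{25 + 1} = - \frac{4}{26} = \left(-4\right) \frac{1}{26} = - \frac{2}{13} \approx -0.15385$)
$l{\left(u,y \right)} = 6 - \frac{2 u y}{13}$ ($l{\left(u,y \right)} = - \frac{2 u}{13} y + 6 = - \frac{2 u y}{13} + 6 = 6 - \frac{2 u y}{13}$)
$\frac{1}{l{\left(\left(-5\right) 1,M \right)}} = \frac{1}{6 - \frac{2}{13} \left(\left(-5\right) 1\right) 21} = \frac{1}{6 - \left(- \frac{10}{13}\right) 21} = \frac{1}{6 + \frac{210}{13}} = \frac{1}{\frac{288}{13}} = \frac{13}{288}$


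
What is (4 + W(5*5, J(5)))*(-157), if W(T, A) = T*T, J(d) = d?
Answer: -98753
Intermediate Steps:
W(T, A) = T²
(4 + W(5*5, J(5)))*(-157) = (4 + (5*5)²)*(-157) = (4 + 25²)*(-157) = (4 + 625)*(-157) = 629*(-157) = -98753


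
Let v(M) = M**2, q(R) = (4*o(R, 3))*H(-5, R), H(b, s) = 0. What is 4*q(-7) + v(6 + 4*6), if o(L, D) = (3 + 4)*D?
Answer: 900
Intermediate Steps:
o(L, D) = 7*D
q(R) = 0 (q(R) = (4*(7*3))*0 = (4*21)*0 = 84*0 = 0)
4*q(-7) + v(6 + 4*6) = 4*0 + (6 + 4*6)**2 = 0 + (6 + 24)**2 = 0 + 30**2 = 0 + 900 = 900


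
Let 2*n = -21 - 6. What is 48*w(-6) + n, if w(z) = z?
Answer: -603/2 ≈ -301.50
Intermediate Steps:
n = -27/2 (n = (-21 - 6)/2 = (½)*(-27) = -27/2 ≈ -13.500)
48*w(-6) + n = 48*(-6) - 27/2 = -288 - 27/2 = -603/2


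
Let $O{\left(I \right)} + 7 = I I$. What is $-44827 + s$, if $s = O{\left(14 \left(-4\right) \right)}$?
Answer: $-41698$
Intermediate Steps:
$O{\left(I \right)} = -7 + I^{2}$ ($O{\left(I \right)} = -7 + I I = -7 + I^{2}$)
$s = 3129$ ($s = -7 + \left(14 \left(-4\right)\right)^{2} = -7 + \left(-56\right)^{2} = -7 + 3136 = 3129$)
$-44827 + s = -44827 + 3129 = -41698$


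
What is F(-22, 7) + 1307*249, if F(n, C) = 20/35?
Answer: 2278105/7 ≈ 3.2544e+5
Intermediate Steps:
F(n, C) = 4/7 (F(n, C) = 20*(1/35) = 4/7)
F(-22, 7) + 1307*249 = 4/7 + 1307*249 = 4/7 + 325443 = 2278105/7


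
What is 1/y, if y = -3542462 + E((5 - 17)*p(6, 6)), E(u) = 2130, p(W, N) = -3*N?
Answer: -1/3540332 ≈ -2.8246e-7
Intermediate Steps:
y = -3540332 (y = -3542462 + 2130 = -3540332)
1/y = 1/(-3540332) = -1/3540332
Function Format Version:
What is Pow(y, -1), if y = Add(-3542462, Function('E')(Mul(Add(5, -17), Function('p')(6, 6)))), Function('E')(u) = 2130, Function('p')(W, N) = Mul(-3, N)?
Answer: Rational(-1, 3540332) ≈ -2.8246e-7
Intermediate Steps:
y = -3540332 (y = Add(-3542462, 2130) = -3540332)
Pow(y, -1) = Pow(-3540332, -1) = Rational(-1, 3540332)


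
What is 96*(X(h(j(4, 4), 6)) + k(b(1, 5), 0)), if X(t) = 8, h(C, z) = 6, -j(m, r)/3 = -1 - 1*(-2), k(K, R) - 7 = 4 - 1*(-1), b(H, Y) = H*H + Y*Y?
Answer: 1920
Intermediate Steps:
b(H, Y) = H² + Y²
k(K, R) = 12 (k(K, R) = 7 + (4 - 1*(-1)) = 7 + (4 + 1) = 7 + 5 = 12)
j(m, r) = -3 (j(m, r) = -3*(-1 - 1*(-2)) = -3*(-1 + 2) = -3*1 = -3)
96*(X(h(j(4, 4), 6)) + k(b(1, 5), 0)) = 96*(8 + 12) = 96*20 = 1920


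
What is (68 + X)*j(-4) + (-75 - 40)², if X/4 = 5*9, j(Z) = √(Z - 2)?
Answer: 13225 + 248*I*√6 ≈ 13225.0 + 607.47*I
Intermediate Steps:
j(Z) = √(-2 + Z)
X = 180 (X = 4*(5*9) = 4*45 = 180)
(68 + X)*j(-4) + (-75 - 40)² = (68 + 180)*√(-2 - 4) + (-75 - 40)² = 248*√(-6) + (-115)² = 248*(I*√6) + 13225 = 248*I*√6 + 13225 = 13225 + 248*I*√6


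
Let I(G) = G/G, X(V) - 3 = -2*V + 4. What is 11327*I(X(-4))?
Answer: 11327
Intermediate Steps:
X(V) = 7 - 2*V (X(V) = 3 + (-2*V + 4) = 3 + (4 - 2*V) = 7 - 2*V)
I(G) = 1
11327*I(X(-4)) = 11327*1 = 11327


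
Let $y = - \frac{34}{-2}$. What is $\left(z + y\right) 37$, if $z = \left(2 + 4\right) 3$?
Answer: $1295$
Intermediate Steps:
$y = 17$ ($y = \left(-34\right) \left(- \frac{1}{2}\right) = 17$)
$z = 18$ ($z = 6 \cdot 3 = 18$)
$\left(z + y\right) 37 = \left(18 + 17\right) 37 = 35 \cdot 37 = 1295$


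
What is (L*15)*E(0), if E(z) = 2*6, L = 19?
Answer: 3420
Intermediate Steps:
E(z) = 12
(L*15)*E(0) = (19*15)*12 = 285*12 = 3420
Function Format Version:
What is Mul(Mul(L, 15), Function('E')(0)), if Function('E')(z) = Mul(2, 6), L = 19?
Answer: 3420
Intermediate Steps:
Function('E')(z) = 12
Mul(Mul(L, 15), Function('E')(0)) = Mul(Mul(19, 15), 12) = Mul(285, 12) = 3420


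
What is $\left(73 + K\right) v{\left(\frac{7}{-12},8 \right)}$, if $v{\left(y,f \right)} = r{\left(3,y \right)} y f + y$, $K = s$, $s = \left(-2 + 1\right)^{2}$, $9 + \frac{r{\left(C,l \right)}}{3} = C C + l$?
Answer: $\frac{3367}{6} \approx 561.17$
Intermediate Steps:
$r{\left(C,l \right)} = -27 + 3 l + 3 C^{2}$ ($r{\left(C,l \right)} = -27 + 3 \left(C C + l\right) = -27 + 3 \left(C^{2} + l\right) = -27 + 3 \left(l + C^{2}\right) = -27 + \left(3 l + 3 C^{2}\right) = -27 + 3 l + 3 C^{2}$)
$s = 1$ ($s = \left(-1\right)^{2} = 1$)
$K = 1$
$v{\left(y,f \right)} = y + 3 f y^{2}$ ($v{\left(y,f \right)} = \left(-27 + 3 y + 3 \cdot 3^{2}\right) y f + y = \left(-27 + 3 y + 3 \cdot 9\right) y f + y = \left(-27 + 3 y + 27\right) y f + y = 3 y y f + y = 3 y^{2} f + y = 3 f y^{2} + y = y + 3 f y^{2}$)
$\left(73 + K\right) v{\left(\frac{7}{-12},8 \right)} = \left(73 + 1\right) \frac{7}{-12} \left(1 + 3 \cdot 8 \frac{7}{-12}\right) = 74 \cdot 7 \left(- \frac{1}{12}\right) \left(1 + 3 \cdot 8 \cdot 7 \left(- \frac{1}{12}\right)\right) = 74 \left(- \frac{7 \left(1 + 3 \cdot 8 \left(- \frac{7}{12}\right)\right)}{12}\right) = 74 \left(- \frac{7 \left(1 - 14\right)}{12}\right) = 74 \left(\left(- \frac{7}{12}\right) \left(-13\right)\right) = 74 \cdot \frac{91}{12} = \frac{3367}{6}$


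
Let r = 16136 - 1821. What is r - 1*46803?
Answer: -32488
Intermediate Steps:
r = 14315
r - 1*46803 = 14315 - 1*46803 = 14315 - 46803 = -32488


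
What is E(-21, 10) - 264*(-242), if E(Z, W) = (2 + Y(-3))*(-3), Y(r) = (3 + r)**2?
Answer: 63882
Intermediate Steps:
E(Z, W) = -6 (E(Z, W) = (2 + (3 - 3)**2)*(-3) = (2 + 0**2)*(-3) = (2 + 0)*(-3) = 2*(-3) = -6)
E(-21, 10) - 264*(-242) = -6 - 264*(-242) = -6 + 63888 = 63882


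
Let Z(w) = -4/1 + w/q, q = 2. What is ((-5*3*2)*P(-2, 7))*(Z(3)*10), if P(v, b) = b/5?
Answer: 1050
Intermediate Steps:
Z(w) = -4 + w/2 (Z(w) = -4/1 + w/2 = -4*1 + w*(½) = -4 + w/2)
P(v, b) = b/5 (P(v, b) = b*(⅕) = b/5)
((-5*3*2)*P(-2, 7))*(Z(3)*10) = ((-5*3*2)*((⅕)*7))*((-4 + (½)*3)*10) = (-15*2*(7/5))*((-4 + 3/2)*10) = (-30*7/5)*(-5/2*10) = -42*(-25) = 1050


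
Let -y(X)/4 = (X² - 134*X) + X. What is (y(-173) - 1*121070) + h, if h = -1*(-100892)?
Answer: -231930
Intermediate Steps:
y(X) = -4*X² + 532*X (y(X) = -4*((X² - 134*X) + X) = -4*(X² - 133*X) = -4*X² + 532*X)
h = 100892
(y(-173) - 1*121070) + h = (4*(-173)*(133 - 1*(-173)) - 1*121070) + 100892 = (4*(-173)*(133 + 173) - 121070) + 100892 = (4*(-173)*306 - 121070) + 100892 = (-211752 - 121070) + 100892 = -332822 + 100892 = -231930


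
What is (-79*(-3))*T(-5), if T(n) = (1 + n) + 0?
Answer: -948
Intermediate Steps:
T(n) = 1 + n
(-79*(-3))*T(-5) = (-79*(-3))*(1 - 5) = 237*(-4) = -948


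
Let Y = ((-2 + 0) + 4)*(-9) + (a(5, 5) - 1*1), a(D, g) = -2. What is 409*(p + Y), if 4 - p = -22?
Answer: 2045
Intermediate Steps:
p = 26 (p = 4 - 1*(-22) = 4 + 22 = 26)
Y = -21 (Y = ((-2 + 0) + 4)*(-9) + (-2 - 1*1) = (-2 + 4)*(-9) + (-2 - 1) = 2*(-9) - 3 = -18 - 3 = -21)
409*(p + Y) = 409*(26 - 21) = 409*5 = 2045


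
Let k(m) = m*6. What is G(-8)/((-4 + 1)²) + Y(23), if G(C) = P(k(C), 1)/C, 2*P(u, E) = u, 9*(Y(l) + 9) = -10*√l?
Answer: -26/3 - 10*√23/9 ≈ -13.995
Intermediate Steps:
k(m) = 6*m
Y(l) = -9 - 10*√l/9 (Y(l) = -9 + (-10*√l)/9 = -9 - 10*√l/9)
P(u, E) = u/2
G(C) = 3 (G(C) = ((6*C)/2)/C = (3*C)/C = 3)
G(-8)/((-4 + 1)²) + Y(23) = 3/(-4 + 1)² + (-9 - 10*√23/9) = 3/(-3)² + (-9 - 10*√23/9) = 3/9 + (-9 - 10*√23/9) = (⅑)*3 + (-9 - 10*√23/9) = ⅓ + (-9 - 10*√23/9) = -26/3 - 10*√23/9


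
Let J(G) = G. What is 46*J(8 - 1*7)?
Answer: 46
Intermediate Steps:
46*J(8 - 1*7) = 46*(8 - 1*7) = 46*(8 - 7) = 46*1 = 46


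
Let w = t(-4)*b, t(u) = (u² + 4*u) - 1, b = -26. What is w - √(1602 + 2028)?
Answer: 26 - 11*√30 ≈ -34.250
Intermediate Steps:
t(u) = -1 + u² + 4*u
w = 26 (w = (-1 + (-4)² + 4*(-4))*(-26) = (-1 + 16 - 16)*(-26) = -1*(-26) = 26)
w - √(1602 + 2028) = 26 - √(1602 + 2028) = 26 - √3630 = 26 - 11*√30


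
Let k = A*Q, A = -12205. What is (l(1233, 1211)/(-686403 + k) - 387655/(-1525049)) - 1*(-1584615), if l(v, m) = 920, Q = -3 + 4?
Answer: 211033400675614905/133176428974 ≈ 1.5846e+6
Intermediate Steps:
Q = 1
k = -12205 (k = -12205*1 = -12205)
(l(1233, 1211)/(-686403 + k) - 387655/(-1525049)) - 1*(-1584615) = (920/(-686403 - 12205) - 387655/(-1525049)) - 1*(-1584615) = (920/(-698608) - 387655*(-1/1525049)) + 1584615 = (920*(-1/698608) + 387655/1525049) + 1584615 = (-115/87326 + 387655/1525049) + 1584615 = 33676979895/133176428974 + 1584615 = 211033400675614905/133176428974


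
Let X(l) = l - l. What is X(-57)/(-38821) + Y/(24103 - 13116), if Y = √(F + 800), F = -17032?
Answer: 2*I*√4058/10987 ≈ 0.011596*I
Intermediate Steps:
X(l) = 0
Y = 2*I*√4058 (Y = √(-17032 + 800) = √(-16232) = 2*I*√4058 ≈ 127.4*I)
X(-57)/(-38821) + Y/(24103 - 13116) = 0/(-38821) + (2*I*√4058)/(24103 - 13116) = 0*(-1/38821) + (2*I*√4058)/10987 = 0 + (2*I*√4058)*(1/10987) = 0 + 2*I*√4058/10987 = 2*I*√4058/10987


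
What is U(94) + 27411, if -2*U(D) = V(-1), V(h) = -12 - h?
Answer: 54833/2 ≈ 27417.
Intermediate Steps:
U(D) = 11/2 (U(D) = -(-12 - 1*(-1))/2 = -(-12 + 1)/2 = -1/2*(-11) = 11/2)
U(94) + 27411 = 11/2 + 27411 = 54833/2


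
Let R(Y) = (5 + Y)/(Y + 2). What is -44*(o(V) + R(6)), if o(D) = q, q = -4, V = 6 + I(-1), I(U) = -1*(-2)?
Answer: 231/2 ≈ 115.50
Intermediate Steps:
R(Y) = (5 + Y)/(2 + Y)
I(U) = 2
V = 8 (V = 6 + 2 = 8)
o(D) = -4
-44*(o(V) + R(6)) = -44*(-4 + (5 + 6)/(2 + 6)) = -44*(-4 + 11/8) = -44*(-21/8) = 231/2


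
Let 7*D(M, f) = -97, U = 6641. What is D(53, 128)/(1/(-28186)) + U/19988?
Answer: 54648077983/139916 ≈ 3.9058e+5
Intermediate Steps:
D(M, f) = -97/7 (D(M, f) = (⅐)*(-97) = -97/7)
D(53, 128)/(1/(-28186)) + U/19988 = -97/(7*(1/(-28186))) + 6641/19988 = -97/(7*(-1/28186)) + 6641*(1/19988) = -97/7*(-28186) + 6641/19988 = 2734042/7 + 6641/19988 = 54648077983/139916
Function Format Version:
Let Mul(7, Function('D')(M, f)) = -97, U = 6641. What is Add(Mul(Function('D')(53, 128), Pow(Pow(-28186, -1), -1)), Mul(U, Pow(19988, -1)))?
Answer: Rational(54648077983, 139916) ≈ 3.9058e+5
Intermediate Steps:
Function('D')(M, f) = Rational(-97, 7) (Function('D')(M, f) = Mul(Rational(1, 7), -97) = Rational(-97, 7))
Add(Mul(Function('D')(53, 128), Pow(Pow(-28186, -1), -1)), Mul(U, Pow(19988, -1))) = Add(Mul(Rational(-97, 7), Pow(Pow(-28186, -1), -1)), Mul(6641, Pow(19988, -1))) = Add(Mul(Rational(-97, 7), Pow(Rational(-1, 28186), -1)), Mul(6641, Rational(1, 19988))) = Add(Mul(Rational(-97, 7), -28186), Rational(6641, 19988)) = Add(Rational(2734042, 7), Rational(6641, 19988)) = Rational(54648077983, 139916)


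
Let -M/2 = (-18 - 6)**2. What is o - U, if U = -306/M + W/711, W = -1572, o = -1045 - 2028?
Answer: -46581757/15168 ≈ -3071.1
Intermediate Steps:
o = -3073
M = -1152 (M = -2*(-18 - 6)**2 = -2*(-24)**2 = -2*576 = -1152)
U = -29507/15168 (U = -306/(-1152) - 1572/711 = -306*(-1/1152) - 1572*1/711 = 17/64 - 524/237 = -29507/15168 ≈ -1.9453)
o - U = -3073 - 1*(-29507/15168) = -3073 + 29507/15168 = -46581757/15168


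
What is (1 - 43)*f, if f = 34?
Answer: -1428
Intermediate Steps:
(1 - 43)*f = (1 - 43)*34 = -42*34 = -1428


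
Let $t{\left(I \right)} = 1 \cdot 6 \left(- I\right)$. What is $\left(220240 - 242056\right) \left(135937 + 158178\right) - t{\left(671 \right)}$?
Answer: $-6416408814$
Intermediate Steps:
$t{\left(I \right)} = - 6 I$ ($t{\left(I \right)} = 6 \left(- I\right) = - 6 I$)
$\left(220240 - 242056\right) \left(135937 + 158178\right) - t{\left(671 \right)} = \left(220240 - 242056\right) \left(135937 + 158178\right) - \left(-6\right) 671 = \left(-21816\right) 294115 - -4026 = -6416412840 + 4026 = -6416408814$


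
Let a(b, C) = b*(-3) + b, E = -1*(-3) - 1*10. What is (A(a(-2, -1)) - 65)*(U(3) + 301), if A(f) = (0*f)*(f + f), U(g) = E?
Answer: -19110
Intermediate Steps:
E = -7 (E = 3 - 10 = -7)
a(b, C) = -2*b (a(b, C) = -3*b + b = -2*b)
U(g) = -7
A(f) = 0 (A(f) = 0*(2*f) = 0)
(A(a(-2, -1)) - 65)*(U(3) + 301) = (0 - 65)*(-7 + 301) = -65*294 = -19110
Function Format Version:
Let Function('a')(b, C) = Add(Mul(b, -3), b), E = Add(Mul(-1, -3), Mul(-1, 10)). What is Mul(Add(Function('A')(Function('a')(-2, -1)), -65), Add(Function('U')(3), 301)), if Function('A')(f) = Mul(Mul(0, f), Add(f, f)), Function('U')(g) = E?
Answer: -19110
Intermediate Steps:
E = -7 (E = Add(3, -10) = -7)
Function('a')(b, C) = Mul(-2, b) (Function('a')(b, C) = Add(Mul(-3, b), b) = Mul(-2, b))
Function('U')(g) = -7
Function('A')(f) = 0 (Function('A')(f) = Mul(0, Mul(2, f)) = 0)
Mul(Add(Function('A')(Function('a')(-2, -1)), -65), Add(Function('U')(3), 301)) = Mul(Add(0, -65), Add(-7, 301)) = Mul(-65, 294) = -19110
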